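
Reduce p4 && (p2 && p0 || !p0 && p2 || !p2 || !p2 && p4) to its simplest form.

p4

p4 && (p2 && p0 || !p0 && p2 || !p2 || !p2 && p4)
= p4 && (p2 && p0 || !p0 && p2 || !p2)
= p4 && (p2 || !p2)
= p4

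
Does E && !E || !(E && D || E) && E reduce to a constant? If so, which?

yes, False

E && !E || !(E && D || E) && E
= E && !E || !E && E
= !E && E
= false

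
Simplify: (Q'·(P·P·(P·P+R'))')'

(Q'·(P·P·(P·P+R'))')'
= (Q'·(P·P)')'   (absorption)
= Q+P·P   (De Morgan)
= Q+P   (idempotence)

Q+P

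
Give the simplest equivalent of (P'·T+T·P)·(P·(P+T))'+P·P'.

T·P'

(P'·T+T·P)·(P·(P+T))'+P·P'
= (P'·T+T·P)·(P·(P+T))'   — complement / identity
= (P'·T+T·P)·P'   — absorption
= T·P'   — distribution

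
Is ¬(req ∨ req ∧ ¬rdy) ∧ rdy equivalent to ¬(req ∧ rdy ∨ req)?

E1: ¬(req ∨ req ∧ ¬rdy) ∧ rdy
    = ¬req ∧ rdy
E2: ¬(req ∧ rdy ∨ req)
    = ¬req
These differ: at rdy=0, req=0, E1 = 0 but E2 = 1.

No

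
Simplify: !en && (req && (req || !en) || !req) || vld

!en && (req && (req || !en) || !req) || vld
= !en && (req || !req) || vld   — absorption
= !en || vld   — complement / identity

!en || vld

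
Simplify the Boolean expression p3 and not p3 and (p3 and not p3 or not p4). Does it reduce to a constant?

False

p3 and not p3 and (p3 and not p3 or not p4)
= p3 and not p3   [absorption]
= False   [complement]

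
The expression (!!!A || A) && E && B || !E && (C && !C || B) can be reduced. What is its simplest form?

B

(!!!A || A) && E && B || !E && (C && !C || B)
= (!A || A) && E && B || !E && (C && !C || B)   — double negation
= E && B || !E && (C && !C || B)   — complement / identity
= E && B || !E && B   — complement / identity
= B   — distribution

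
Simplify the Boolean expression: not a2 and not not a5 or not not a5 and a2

a5

not a2 and not not a5 or not not a5 and a2
= not not a5
= a5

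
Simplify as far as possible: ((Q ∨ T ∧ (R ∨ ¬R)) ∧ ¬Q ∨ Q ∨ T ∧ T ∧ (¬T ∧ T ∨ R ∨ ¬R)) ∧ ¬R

(Q ∨ T) ∧ ¬R

((Q ∨ T ∧ (R ∨ ¬R)) ∧ ¬Q ∨ Q ∨ T ∧ T ∧ (¬T ∧ T ∨ R ∨ ¬R)) ∧ ¬R
= ((Q ∨ T ∧ (R ∨ ¬R)) ∧ ¬Q ∨ Q ∨ T ∧ (¬T ∧ T ∨ R ∨ ¬R)) ∧ ¬R   (idempotence)
= ((Q ∨ T ∧ (R ∨ ¬R)) ∧ ¬Q ∨ Q ∨ T ∧ (R ∨ ¬R)) ∧ ¬R   (complement / identity)
= (Q ∨ T ∧ (R ∨ ¬R)) ∧ ¬R   (absorption)
= (Q ∨ T) ∧ ¬R   (complement / identity)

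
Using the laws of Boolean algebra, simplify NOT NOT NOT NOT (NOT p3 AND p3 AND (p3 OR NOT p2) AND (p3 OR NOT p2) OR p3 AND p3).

NOT NOT NOT NOT (NOT p3 AND p3 AND (p3 OR NOT p2) AND (p3 OR NOT p2) OR p3 AND p3)
= NOT NOT NOT NOT (NOT p3 AND p3 AND (p3 OR NOT p2) OR p3 AND p3)   — idempotence
= NOT NOT NOT NOT (NOT p3 AND p3 OR p3 AND p3)   — absorption
= NOT NOT (NOT p3 AND p3 OR p3 AND p3)   — double negation
= NOT NOT p3   — distribution
= p3   — double negation

p3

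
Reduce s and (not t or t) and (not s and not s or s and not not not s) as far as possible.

s and (not t or t) and (not s and not s or s and not not not s)
= s and (not t or t) and (not s and not s or s and not s)
= s and (not s and not s or s and not s)
= s and not s
= False

False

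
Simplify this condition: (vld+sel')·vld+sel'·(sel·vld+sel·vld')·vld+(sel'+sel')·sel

(vld+sel')·vld+sel'·(sel·vld+sel·vld')·vld+(sel'+sel')·sel
= (vld+sel')·vld+sel'·sel·vld+(sel'+sel')·sel   (distribution)
= (vld+sel')·vld+sel'·sel·vld+sel'·sel   (idempotence)
= (vld+sel')·vld+sel'·sel   (absorption)
= vld+sel'·sel   (absorption)
= vld   (complement / identity)

vld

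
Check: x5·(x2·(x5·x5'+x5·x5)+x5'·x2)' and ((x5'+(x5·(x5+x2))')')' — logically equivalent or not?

E1: x5·(x2·(x5·x5'+x5·x5)+x5'·x2)'
    = x5·(x2·x5+x5'·x2)'   (distribution)
    = x5·x2'   (distribution)
E2: ((x5'+(x5·(x5+x2))')')'
    = ((x5'+x5')')'   (absorption)
    = (x5·x5)'   (De Morgan)
    = x5'   (idempotence)
These differ: at x2=0, x5=0, E1 = 0 but E2 = 1.

No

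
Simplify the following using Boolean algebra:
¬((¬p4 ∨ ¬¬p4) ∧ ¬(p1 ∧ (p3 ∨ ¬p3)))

¬((¬p4 ∨ ¬¬p4) ∧ ¬(p1 ∧ (p3 ∨ ¬p3)))
= ¬((¬p4 ∨ p4) ∧ ¬(p1 ∧ (p3 ∨ ¬p3)))
= ¬((¬p4 ∨ p4) ∧ ¬p1)
= ¬¬p1
= p1

p1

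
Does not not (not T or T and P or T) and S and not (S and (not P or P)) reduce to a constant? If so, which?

not not (not T or T and P or T) and S and not (S and (not P or P))
= not not (not T or T) and S and not (S and (not P or P))
= (not T or T) and S and not (S and (not P or P))
= (not T or T) and S and not S
= S and not S
= False

yes, False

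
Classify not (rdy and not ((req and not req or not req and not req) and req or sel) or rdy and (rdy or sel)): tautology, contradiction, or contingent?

contingent

not (rdy and not ((req and not req or not req and not req) and req or sel) or rdy and (rdy or sel))
= not (rdy and not (not req and req or sel) or rdy and (rdy or sel))   (distribution)
= not (rdy and not sel or rdy and (rdy or sel))   (complement / identity)
= not (rdy and not sel or rdy)   (absorption)
= not rdy   (absorption)
This depends on rdy, so it is not a constant.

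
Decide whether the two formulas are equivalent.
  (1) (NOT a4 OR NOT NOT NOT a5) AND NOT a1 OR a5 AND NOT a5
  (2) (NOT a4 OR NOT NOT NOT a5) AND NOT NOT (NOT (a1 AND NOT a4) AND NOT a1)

E1: (NOT a4 OR NOT NOT NOT a5) AND NOT a1 OR a5 AND NOT a5
    = (NOT a4 OR NOT a5) AND NOT a1 OR a5 AND NOT a5   [double negation]
    = (NOT a4 OR NOT a5) AND NOT a1   [complement / identity]
E2: (NOT a4 OR NOT NOT NOT a5) AND NOT NOT (NOT (a1 AND NOT a4) AND NOT a1)
    = (NOT a4 OR NOT NOT NOT a5) AND NOT (a1 AND NOT a4 OR a1)   [De Morgan]
    = (NOT a4 OR NOT NOT NOT a5) AND NOT a1   [absorption]
    = (NOT a4 OR NOT a5) AND NOT a1   [double negation]
Both reduce to (NOT a4 OR NOT a5) AND NOT a1, so they are equivalent.

Yes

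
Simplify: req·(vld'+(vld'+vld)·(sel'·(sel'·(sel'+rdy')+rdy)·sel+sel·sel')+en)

req·(vld'+en)

req·(vld'+(vld'+vld)·(sel'·(sel'·(sel'+rdy')+rdy)·sel+sel·sel')+en)
= req·(vld'+(vld'+vld)·(sel'·(sel'+rdy)·sel+sel·sel')+en)   — absorption
= req·(vld'+sel'·(sel'+rdy)·sel+sel·sel'+en)   — complement / identity
= req·(vld'+sel'·(sel'+rdy)·sel+en)   — complement / identity
= req·(vld'+sel'·sel+en)   — absorption
= req·(vld'+en)   — complement / identity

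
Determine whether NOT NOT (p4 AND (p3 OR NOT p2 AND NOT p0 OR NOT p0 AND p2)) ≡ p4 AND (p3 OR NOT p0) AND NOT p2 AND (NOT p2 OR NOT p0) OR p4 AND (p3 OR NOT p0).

E1: NOT NOT (p4 AND (p3 OR NOT p2 AND NOT p0 OR NOT p0 AND p2))
    = NOT NOT (p4 AND (p3 OR NOT p0))   (distribution)
    = p4 AND (p3 OR NOT p0)   (double negation)
E2: p4 AND (p3 OR NOT p0) AND NOT p2 AND (NOT p2 OR NOT p0) OR p4 AND (p3 OR NOT p0)
    = p4 AND (p3 OR NOT p0) AND NOT p2 OR p4 AND (p3 OR NOT p0)   (absorption)
    = p4 AND (p3 OR NOT p0)   (absorption)
Both reduce to p4 AND (p3 OR NOT p0), so they are equivalent.

Yes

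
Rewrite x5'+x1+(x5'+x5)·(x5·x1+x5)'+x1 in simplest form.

x5'+x1

x5'+x1+(x5'+x5)·(x5·x1+x5)'+x1
= x5'+x1+(x5·x1+x5)'+x1   (complement / identity)
= x5'+x1+x5'+x1   (absorption)
= x5'+x1   (idempotence)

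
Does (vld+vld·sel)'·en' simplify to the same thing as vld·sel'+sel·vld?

No

E1: (vld+vld·sel)'·en'
    = vld'·en'   [absorption]
E2: vld·sel'+sel·vld
    = vld   [distribution]
These differ: at en=0, sel=0, vld=1, E1 = 0 but E2 = 1.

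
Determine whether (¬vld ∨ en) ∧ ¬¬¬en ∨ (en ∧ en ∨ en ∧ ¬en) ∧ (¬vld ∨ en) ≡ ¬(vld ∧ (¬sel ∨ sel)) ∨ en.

Yes

E1: (¬vld ∨ en) ∧ ¬¬¬en ∨ (en ∧ en ∨ en ∧ ¬en) ∧ (¬vld ∨ en)
    = (¬vld ∨ en) ∧ ¬¬¬en ∨ en ∧ (¬vld ∨ en)
    = (¬vld ∨ en) ∧ ¬en ∨ en ∧ (¬vld ∨ en)
    = ¬vld ∨ en
E2: ¬(vld ∧ (¬sel ∨ sel)) ∨ en
    = ¬vld ∨ en
Both reduce to ¬vld ∨ en, so they are equivalent.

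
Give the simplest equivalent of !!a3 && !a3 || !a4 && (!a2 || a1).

!!a3 && !a3 || !a4 && (!a2 || a1)
= a3 && !a3 || !a4 && (!a2 || a1)   (double negation)
= !a4 && (!a2 || a1)   (complement / identity)

!a4 && (!a2 || a1)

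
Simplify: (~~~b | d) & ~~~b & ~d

~b & ~d

(~~~b | d) & ~~~b & ~d
= ~~~b & ~d   [absorption]
= ~b & ~d   [double negation]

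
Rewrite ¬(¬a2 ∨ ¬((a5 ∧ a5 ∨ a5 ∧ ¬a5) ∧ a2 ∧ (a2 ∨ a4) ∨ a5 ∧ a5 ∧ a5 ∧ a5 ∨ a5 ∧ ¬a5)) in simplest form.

a2 ∧ a5

¬(¬a2 ∨ ¬((a5 ∧ a5 ∨ a5 ∧ ¬a5) ∧ a2 ∧ (a2 ∨ a4) ∨ a5 ∧ a5 ∧ a5 ∧ a5 ∨ a5 ∧ ¬a5))
= ¬(¬a2 ∨ ¬((a5 ∧ a5 ∨ a5 ∧ ¬a5) ∧ a2 ∨ a5 ∧ a5 ∧ a5 ∧ a5 ∨ a5 ∧ ¬a5))   — absorption
= ¬(¬a2 ∨ ¬((a5 ∧ a5 ∨ a5 ∧ ¬a5) ∧ a2 ∨ a5 ∧ a5 ∨ a5 ∧ ¬a5))   — idempotence
= ¬(¬a2 ∨ ¬(a5 ∧ a5 ∨ a5 ∧ ¬a5))   — absorption
= ¬(¬a2 ∨ ¬a5)   — distribution
= a2 ∧ a5   — De Morgan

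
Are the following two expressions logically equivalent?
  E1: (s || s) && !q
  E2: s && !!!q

Yes

E1: (s || s) && !q
    = s && !q   [idempotence]
E2: s && !!!q
    = s && !q   [double negation]
Both reduce to s && !q, so they are equivalent.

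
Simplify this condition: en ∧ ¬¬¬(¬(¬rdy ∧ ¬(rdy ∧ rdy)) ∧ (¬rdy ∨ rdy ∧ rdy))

en ∧ ¬¬¬(¬(¬rdy ∧ ¬(rdy ∧ rdy)) ∧ (¬rdy ∨ rdy ∧ rdy))
= en ∧ ¬¬¬((rdy ∨ rdy ∧ rdy) ∧ (¬rdy ∨ rdy ∧ rdy))   [De Morgan]
= en ∧ ¬¬¬(rdy ∧ rdy ∨ rdy ∧ ¬rdy)   [distribution]
= en ∧ ¬¬¬rdy   [distribution]
= en ∧ ¬rdy   [double negation]

en ∧ ¬rdy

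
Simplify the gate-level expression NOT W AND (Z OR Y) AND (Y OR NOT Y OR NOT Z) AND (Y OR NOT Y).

NOT W AND (Z OR Y) AND (Y OR NOT Y OR NOT Z) AND (Y OR NOT Y)
= NOT W AND (Z OR Y) AND (Y OR NOT Y)   — absorption
= NOT W AND (Z OR Y)   — complement / identity

NOT W AND (Z OR Y)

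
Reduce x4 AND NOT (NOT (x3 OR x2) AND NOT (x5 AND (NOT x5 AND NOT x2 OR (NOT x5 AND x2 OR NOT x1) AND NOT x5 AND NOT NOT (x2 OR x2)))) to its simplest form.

x4 AND (x3 OR x2)

x4 AND NOT (NOT (x3 OR x2) AND NOT (x5 AND (NOT x5 AND NOT x2 OR (NOT x5 AND x2 OR NOT x1) AND NOT x5 AND NOT NOT (x2 OR x2))))
= x4 AND NOT (NOT (x3 OR x2) AND NOT (x5 AND (NOT x5 AND NOT x2 OR (NOT x5 AND x2 OR NOT x1) AND NOT x5 AND (x2 OR x2))))   — double negation
= x4 AND NOT (NOT (x3 OR x2) AND NOT (x5 AND (NOT x5 AND NOT x2 OR (NOT x5 AND x2 OR NOT x1) AND NOT x5 AND x2)))   — idempotence
= x4 AND (x3 OR x2 OR x5 AND (NOT x5 AND NOT x2 OR (NOT x5 AND x2 OR NOT x1) AND NOT x5 AND x2))   — De Morgan
= x4 AND (x3 OR x2 OR x5 AND (NOT x5 AND NOT x2 OR NOT x5 AND x2))   — absorption
= x4 AND (x3 OR x2 OR x5 AND NOT x5)   — distribution
= x4 AND (x3 OR x2)   — complement / identity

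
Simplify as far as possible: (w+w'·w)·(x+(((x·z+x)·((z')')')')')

(w+w'·w)·(x+(((x·z+x)·((z')')')')')
= (w+w'·w)·(x+(x·z+x)·((z')')')   (double negation)
= w·(x+(x·z+x)·((z')')')   (complement / identity)
= w·(x+(x·z+x)·z')   (double negation)
= w·(x+x·z')   (absorption)
= w·x   (absorption)

w·x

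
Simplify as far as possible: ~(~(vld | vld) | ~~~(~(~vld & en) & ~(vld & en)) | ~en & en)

vld & ~en

~(~(vld | vld) | ~~~(~(~vld & en) & ~(vld & en)) | ~en & en)
= ~(~(vld | vld) | ~~~(~(~vld & en) & ~(vld & en)))   (complement / identity)
= ~(~vld | ~~~(~(~vld & en) & ~(vld & en)))   (idempotence)
= ~(~vld | ~~(~vld & en | vld & en))   (De Morgan)
= ~(~vld | ~~en)   (distribution)
= vld & ~en   (De Morgan)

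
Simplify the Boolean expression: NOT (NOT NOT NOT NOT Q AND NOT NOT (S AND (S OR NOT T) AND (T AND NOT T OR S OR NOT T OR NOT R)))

NOT (NOT NOT NOT NOT Q AND NOT NOT (S AND (S OR NOT T) AND (T AND NOT T OR S OR NOT T OR NOT R)))
= NOT (NOT NOT NOT NOT Q AND NOT NOT (S AND (S OR NOT T) AND (S OR NOT T OR NOT R)))
= NOT (NOT NOT NOT NOT Q AND NOT NOT (S AND (S OR NOT T)))
= NOT (NOT NOT NOT NOT Q AND NOT NOT S)
= NOT NOT NOT Q OR NOT S
= NOT Q OR NOT S

NOT Q OR NOT S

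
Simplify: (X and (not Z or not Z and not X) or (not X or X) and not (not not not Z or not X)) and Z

X and Z

(X and (not Z or not Z and not X) or (not X or X) and not (not not not Z or not X)) and Z
= (X and (not Z or not Z and not X) or not (not not not Z or not X)) and Z
= (X and not Z or not (not not not Z or not X)) and Z
= (X and not Z or not not Z and X) and Z
= (X and not Z or Z and X) and Z
= X and Z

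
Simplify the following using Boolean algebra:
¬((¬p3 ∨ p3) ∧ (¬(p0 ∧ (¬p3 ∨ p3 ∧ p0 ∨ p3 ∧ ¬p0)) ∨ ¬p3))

¬((¬p3 ∨ p3) ∧ (¬(p0 ∧ (¬p3 ∨ p3 ∧ p0 ∨ p3 ∧ ¬p0)) ∨ ¬p3))
= ¬((¬p3 ∨ p3) ∧ (¬(p0 ∧ (¬p3 ∨ p3)) ∨ ¬p3))   (distribution)
= ¬(¬(p0 ∧ (¬p3 ∨ p3)) ∨ ¬p3)   (complement / identity)
= p0 ∧ (¬p3 ∨ p3) ∧ p3   (De Morgan)
= p0 ∧ p3   (complement / identity)

p0 ∧ p3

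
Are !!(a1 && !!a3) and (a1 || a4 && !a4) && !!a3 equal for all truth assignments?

E1: !!(a1 && !!a3)
    = !!(a1 && a3)   [double negation]
    = a1 && a3   [double negation]
E2: (a1 || a4 && !a4) && !!a3
    = (a1 || a4 && !a4) && a3   [double negation]
    = a1 && a3   [complement / identity]
Both reduce to a1 && a3, so they are equivalent.

Yes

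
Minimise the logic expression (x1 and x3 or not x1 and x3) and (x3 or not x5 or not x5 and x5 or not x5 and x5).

x3

(x1 and x3 or not x1 and x3) and (x3 or not x5 or not x5 and x5 or not x5 and x5)
= x3 and (x3 or not x5 or not x5 and x5 or not x5 and x5)
= x3 and (x3 or not x5 or not x5 and x5)
= x3 and (x3 or not x5)
= x3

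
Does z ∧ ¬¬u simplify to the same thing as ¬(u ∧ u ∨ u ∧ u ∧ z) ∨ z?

E1: z ∧ ¬¬u
    = z ∧ u   — double negation
E2: ¬(u ∧ u ∨ u ∧ u ∧ z) ∨ z
    = ¬(u ∧ u) ∨ z   — absorption
    = ¬u ∨ z   — idempotence
These differ: at u=0, z=0, E1 = 0 but E2 = 1.

No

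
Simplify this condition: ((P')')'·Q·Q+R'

P'·Q+R'

((P')')'·Q·Q+R'
= ((P')')'·Q+R'
= P'·Q+R'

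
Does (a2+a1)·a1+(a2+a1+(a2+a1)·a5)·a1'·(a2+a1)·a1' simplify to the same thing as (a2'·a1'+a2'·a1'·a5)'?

Yes

E1: (a2+a1)·a1+(a2+a1+(a2+a1)·a5)·a1'·(a2+a1)·a1'
    = (a2+a1)·a1+(a2+a1)·a1'·(a2+a1)·a1'   [absorption]
    = (a2+a1)·a1+(a2+a1)·a1'   [idempotence]
    = a2+a1   [distribution]
E2: (a2'·a1'+a2'·a1'·a5)'
    = (a2'·a1')'   [absorption]
    = a2+a1   [De Morgan]
Both reduce to a2+a1, so they are equivalent.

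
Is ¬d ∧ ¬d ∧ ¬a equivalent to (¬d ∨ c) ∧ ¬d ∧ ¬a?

Yes

E1: ¬d ∧ ¬d ∧ ¬a
    = ¬d ∧ ¬a
E2: (¬d ∨ c) ∧ ¬d ∧ ¬a
    = ¬d ∧ ¬a
Both reduce to ¬d ∧ ¬a, so they are equivalent.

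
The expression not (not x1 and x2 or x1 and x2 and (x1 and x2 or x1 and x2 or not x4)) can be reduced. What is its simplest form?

not x2

not (not x1 and x2 or x1 and x2 and (x1 and x2 or x1 and x2 or not x4))
= not (not x1 and x2 or x1 and x2 and (x1 and x2 or not x4))   [idempotence]
= not (not x1 and x2 or x1 and x2)   [absorption]
= not x2   [distribution]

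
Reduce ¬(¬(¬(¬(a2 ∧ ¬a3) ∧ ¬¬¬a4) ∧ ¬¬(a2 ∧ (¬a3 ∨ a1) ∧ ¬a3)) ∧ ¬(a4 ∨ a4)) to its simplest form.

¬(¬(¬(¬(a2 ∧ ¬a3) ∧ ¬¬¬a4) ∧ ¬¬(a2 ∧ (¬a3 ∨ a1) ∧ ¬a3)) ∧ ¬(a4 ∨ a4))
= ¬(¬(¬(¬(a2 ∧ ¬a3) ∧ ¬a4) ∧ ¬¬(a2 ∧ (¬a3 ∨ a1) ∧ ¬a3)) ∧ ¬(a4 ∨ a4))   — double negation
= ¬(¬(¬(¬(a2 ∧ ¬a3) ∧ ¬a4) ∧ ¬¬(a2 ∧ (¬a3 ∨ a1) ∧ ¬a3)) ∧ ¬a4)   — idempotence
= ¬((¬(a2 ∧ ¬a3) ∧ ¬a4 ∨ ¬(a2 ∧ (¬a3 ∨ a1) ∧ ¬a3)) ∧ ¬a4)   — De Morgan
= ¬((¬(a2 ∧ ¬a3) ∧ ¬a4 ∨ ¬(a2 ∧ ¬a3)) ∧ ¬a4)   — absorption
= ¬(¬(a2 ∧ ¬a3) ∧ ¬a4)   — absorption
= a2 ∧ ¬a3 ∨ a4   — De Morgan

a2 ∧ ¬a3 ∨ a4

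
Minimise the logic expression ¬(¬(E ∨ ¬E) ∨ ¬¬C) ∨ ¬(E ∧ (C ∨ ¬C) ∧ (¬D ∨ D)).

¬(¬(E ∨ ¬E) ∨ ¬¬C) ∨ ¬(E ∧ (C ∨ ¬C) ∧ (¬D ∨ D))
= (E ∨ ¬E) ∧ ¬C ∨ ¬(E ∧ (C ∨ ¬C) ∧ (¬D ∨ D))
= ¬C ∨ ¬(E ∧ (C ∨ ¬C) ∧ (¬D ∨ D))
= ¬C ∨ ¬(E ∧ (C ∨ ¬C))
= ¬C ∨ ¬E

¬C ∨ ¬E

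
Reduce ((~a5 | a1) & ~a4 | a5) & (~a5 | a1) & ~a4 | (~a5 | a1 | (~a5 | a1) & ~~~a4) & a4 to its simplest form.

~a5 | a1

((~a5 | a1) & ~a4 | a5) & (~a5 | a1) & ~a4 | (~a5 | a1 | (~a5 | a1) & ~~~a4) & a4
= ((~a5 | a1) & ~a4 | a5) & (~a5 | a1) & ~a4 | (~a5 | a1 | (~a5 | a1) & ~a4) & a4   [double negation]
= (~a5 | a1) & ~a4 | (~a5 | a1 | (~a5 | a1) & ~a4) & a4   [absorption]
= (~a5 | a1) & ~a4 | (~a5 | a1) & a4   [absorption]
= ~a5 | a1   [distribution]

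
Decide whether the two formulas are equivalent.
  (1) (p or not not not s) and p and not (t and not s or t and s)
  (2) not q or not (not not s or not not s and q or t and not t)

No

E1: (p or not not not s) and p and not (t and not s or t and s)
    = (p or not s) and p and not (t and not s or t and s)   — double negation
    = (p or not s) and p and not t   — distribution
    = p and not t   — absorption
E2: not q or not (not not s or not not s and q or t and not t)
    = not q or not (not not s or t and not t)   — absorption
    = not q or not not not s   — complement / identity
    = not q or not s   — double negation
These differ: at p=0, q=1, s=0, t=1, E1 = 0 but E2 = 1.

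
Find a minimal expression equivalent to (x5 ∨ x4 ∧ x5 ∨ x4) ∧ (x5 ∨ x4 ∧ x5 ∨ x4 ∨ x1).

(x5 ∨ x4 ∧ x5 ∨ x4) ∧ (x5 ∨ x4 ∧ x5 ∨ x4 ∨ x1)
= x5 ∨ x4 ∧ x5 ∨ x4   — absorption
= x5 ∨ x4   — absorption

x5 ∨ x4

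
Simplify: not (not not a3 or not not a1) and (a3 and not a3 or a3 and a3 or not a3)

not (not not a3 or not not a1) and (a3 and not a3 or a3 and a3 or not a3)
= not (not not a3 or not not a1) and (a3 or not a3)   [distribution]
= not (not not a3 or not not a1)   [complement / identity]
= not a3 and not a1   [De Morgan]

not a3 and not a1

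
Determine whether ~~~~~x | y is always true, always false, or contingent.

~~~~~x | y
= ~~~x | y   — double negation
= ~x | y   — double negation
This depends on x, y, so it is not a constant.

contingent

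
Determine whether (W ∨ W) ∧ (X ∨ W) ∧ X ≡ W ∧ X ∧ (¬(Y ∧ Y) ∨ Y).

Yes

E1: (W ∨ W) ∧ (X ∨ W) ∧ X
    = (W ∧ X ∨ W) ∧ X
    = W ∧ X
E2: W ∧ X ∧ (¬(Y ∧ Y) ∨ Y)
    = W ∧ X ∧ (¬Y ∨ Y)
    = W ∧ X
Both reduce to W ∧ X, so they are equivalent.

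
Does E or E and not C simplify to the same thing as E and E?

E1: E or E and not C
    = E   — absorption
E2: E and E
    = E   — idempotence
Both reduce to E, so they are equivalent.

Yes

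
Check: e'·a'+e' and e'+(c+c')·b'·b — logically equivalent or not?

E1: e'·a'+e'
    = e'   (absorption)
E2: e'+(c+c')·b'·b
    = e'+b'·b   (complement / identity)
    = e'   (complement / identity)
Both reduce to e', so they are equivalent.

Yes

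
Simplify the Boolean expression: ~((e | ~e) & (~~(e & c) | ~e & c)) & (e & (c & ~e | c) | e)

~c & e

~((e | ~e) & (~~(e & c) | ~e & c)) & (e & (c & ~e | c) | e)
= ~(~~(e & c) | ~e & c) & (e & (c & ~e | c) | e)   — complement / identity
= ~(~~(e & c) | ~e & c) & (e & c | e)   — absorption
= ~(e & c | ~e & c) & (e & c | e)   — double negation
= ~c & (e & c | e)   — distribution
= ~c & e   — absorption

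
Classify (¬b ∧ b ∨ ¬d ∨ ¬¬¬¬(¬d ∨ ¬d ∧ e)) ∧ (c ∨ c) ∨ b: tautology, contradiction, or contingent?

contingent

(¬b ∧ b ∨ ¬d ∨ ¬¬¬¬(¬d ∨ ¬d ∧ e)) ∧ (c ∨ c) ∨ b
= (¬b ∧ b ∨ ¬d ∨ ¬¬¬¬¬d) ∧ (c ∨ c) ∨ b   (absorption)
= (¬b ∧ b ∨ ¬d ∨ ¬¬¬d) ∧ (c ∨ c) ∨ b   (double negation)
= (¬b ∧ b ∨ ¬d ∨ ¬¬¬d) ∧ c ∨ b   (idempotence)
= (¬d ∨ ¬¬¬d) ∧ c ∨ b   (complement / identity)
= (¬d ∨ ¬d) ∧ c ∨ b   (double negation)
= ¬d ∧ c ∨ b   (idempotence)
This depends on b, c, d, so it is not a constant.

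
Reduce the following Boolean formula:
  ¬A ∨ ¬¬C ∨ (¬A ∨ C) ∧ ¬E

¬A ∨ ¬¬C ∨ (¬A ∨ C) ∧ ¬E
= ¬A ∨ C ∨ (¬A ∨ C) ∧ ¬E   — double negation
= ¬A ∨ C   — absorption

¬A ∨ C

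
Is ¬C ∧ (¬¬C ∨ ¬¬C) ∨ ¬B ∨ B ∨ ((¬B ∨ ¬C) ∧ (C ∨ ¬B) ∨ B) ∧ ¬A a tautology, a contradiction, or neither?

tautology

¬C ∧ (¬¬C ∨ ¬¬C) ∨ ¬B ∨ B ∨ ((¬B ∨ ¬C) ∧ (C ∨ ¬B) ∨ B) ∧ ¬A
= ¬C ∧ (¬¬C ∨ ¬¬C) ∨ ¬B ∨ B ∨ (¬C ∧ C ∨ ¬B ∨ B) ∧ ¬A   [distribution]
= ¬C ∧ ¬¬C ∨ ¬B ∨ B ∨ (¬C ∧ C ∨ ¬B ∨ B) ∧ ¬A   [idempotence]
= ¬C ∧ C ∨ ¬B ∨ B ∨ (¬C ∧ C ∨ ¬B ∨ B) ∧ ¬A   [double negation]
= ¬C ∧ C ∨ ¬B ∨ B   [absorption]
= ¬B ∨ B   [complement / identity]
= True   [complement]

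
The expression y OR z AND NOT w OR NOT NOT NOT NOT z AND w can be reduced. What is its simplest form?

y OR z

y OR z AND NOT w OR NOT NOT NOT NOT z AND w
= y OR z AND NOT w OR NOT NOT z AND w   [double negation]
= y OR z AND NOT w OR z AND w   [double negation]
= y OR z   [distribution]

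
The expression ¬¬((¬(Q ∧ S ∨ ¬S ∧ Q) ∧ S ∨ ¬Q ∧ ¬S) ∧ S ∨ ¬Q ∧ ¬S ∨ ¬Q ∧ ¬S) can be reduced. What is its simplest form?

¬¬((¬(Q ∧ S ∨ ¬S ∧ Q) ∧ S ∨ ¬Q ∧ ¬S) ∧ S ∨ ¬Q ∧ ¬S ∨ ¬Q ∧ ¬S)
= ¬¬((¬(Q ∧ S ∨ ¬S ∧ Q) ∧ S ∨ ¬Q ∧ ¬S) ∧ S ∨ ¬Q ∧ ¬S)
= ¬¬((¬Q ∧ S ∨ ¬Q ∧ ¬S) ∧ S ∨ ¬Q ∧ ¬S)
= ¬¬(¬Q ∧ S ∨ ¬Q ∧ ¬S)
= ¬¬¬Q
= ¬Q

¬Q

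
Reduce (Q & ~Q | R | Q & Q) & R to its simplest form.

(Q & ~Q | R | Q & Q) & R
= (R | Q & Q) & R   (complement / identity)
= (R | Q) & R   (idempotence)
= R   (absorption)

R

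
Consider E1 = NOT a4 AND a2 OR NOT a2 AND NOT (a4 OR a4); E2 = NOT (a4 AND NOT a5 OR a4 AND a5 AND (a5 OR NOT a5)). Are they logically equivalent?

Yes

E1: NOT a4 AND a2 OR NOT a2 AND NOT (a4 OR a4)
    = NOT a4 AND a2 OR NOT a2 AND NOT a4   (idempotence)
    = NOT a4   (distribution)
E2: NOT (a4 AND NOT a5 OR a4 AND a5 AND (a5 OR NOT a5))
    = NOT (a4 AND NOT a5 OR a4 AND a5)   (complement / identity)
    = NOT a4   (distribution)
Both reduce to NOT a4, so they are equivalent.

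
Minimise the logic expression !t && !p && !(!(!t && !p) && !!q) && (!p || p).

!t && !p && !(!(!t && !p) && !!q) && (!p || p)
= !t && !p && !(!(!t && !p) && !!q)   (complement / identity)
= !t && !p && (!t && !p || !q)   (De Morgan)
= !t && !p   (absorption)

!t && !p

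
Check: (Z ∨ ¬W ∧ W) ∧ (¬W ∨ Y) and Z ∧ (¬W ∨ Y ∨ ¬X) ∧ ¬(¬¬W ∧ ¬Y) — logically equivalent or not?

Yes

E1: (Z ∨ ¬W ∧ W) ∧ (¬W ∨ Y)
    = Z ∧ (¬W ∨ Y)
E2: Z ∧ (¬W ∨ Y ∨ ¬X) ∧ ¬(¬¬W ∧ ¬Y)
    = Z ∧ (¬W ∨ Y ∨ ¬X) ∧ (¬W ∨ Y)
    = Z ∧ (¬W ∨ Y)
Both reduce to Z ∧ (¬W ∨ Y), so they are equivalent.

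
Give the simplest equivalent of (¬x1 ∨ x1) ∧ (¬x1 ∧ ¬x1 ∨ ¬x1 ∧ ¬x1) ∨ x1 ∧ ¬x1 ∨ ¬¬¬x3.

(¬x1 ∨ x1) ∧ (¬x1 ∧ ¬x1 ∨ ¬x1 ∧ ¬x1) ∨ x1 ∧ ¬x1 ∨ ¬¬¬x3
= (¬x1 ∨ x1) ∧ (¬x1 ∧ ¬x1 ∨ ¬x1 ∧ ¬x1) ∨ x1 ∧ ¬x1 ∨ ¬x3
= ¬x1 ∧ ¬x1 ∨ ¬x1 ∧ ¬x1 ∨ x1 ∧ ¬x1 ∨ ¬x3
= ¬x1 ∧ ¬x1 ∨ x1 ∧ ¬x1 ∨ ¬x3
= ¬x1 ∨ ¬x3

¬x1 ∨ ¬x3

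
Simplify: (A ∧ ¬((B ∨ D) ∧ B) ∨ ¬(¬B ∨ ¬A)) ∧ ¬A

(A ∧ ¬((B ∨ D) ∧ B) ∨ ¬(¬B ∨ ¬A)) ∧ ¬A
= (A ∧ ¬((B ∨ D) ∧ B) ∨ B ∧ A) ∧ ¬A   — De Morgan
= (A ∧ ¬B ∨ B ∧ A) ∧ ¬A   — absorption
= A ∧ ¬A   — distribution
= False   — complement

False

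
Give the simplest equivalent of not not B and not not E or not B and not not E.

E

not not B and not not E or not B and not not E
= not not E and (not not B or not B)
= not not E and (B or not B)
= E and (B or not B)
= E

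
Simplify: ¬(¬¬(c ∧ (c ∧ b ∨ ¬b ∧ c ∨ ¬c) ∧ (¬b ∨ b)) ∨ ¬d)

¬(¬¬(c ∧ (c ∧ b ∨ ¬b ∧ c ∨ ¬c) ∧ (¬b ∨ b)) ∨ ¬d)
= ¬(¬¬(c ∧ (c ∧ b ∨ ¬b ∧ c ∨ ¬c)) ∨ ¬d)   [complement / identity]
= ¬(c ∧ (c ∧ b ∨ ¬b ∧ c ∨ ¬c)) ∧ d   [De Morgan]
= ¬(c ∧ (c ∨ ¬c)) ∧ d   [distribution]
= ¬c ∧ d   [complement / identity]

¬c ∧ d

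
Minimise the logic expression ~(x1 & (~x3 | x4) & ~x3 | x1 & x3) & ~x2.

~x1 & ~x2

~(x1 & (~x3 | x4) & ~x3 | x1 & x3) & ~x2
= ~(x1 & ~x3 | x1 & x3) & ~x2   (absorption)
= ~x1 & ~x2   (distribution)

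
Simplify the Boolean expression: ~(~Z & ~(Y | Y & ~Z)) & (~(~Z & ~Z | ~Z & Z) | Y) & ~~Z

Z

~(~Z & ~(Y | Y & ~Z)) & (~(~Z & ~Z | ~Z & Z) | Y) & ~~Z
= ~(~Z & ~(Y | Y & ~Z)) & (~~Z | Y) & ~~Z   [distribution]
= ~(~Z & ~Y) & (~~Z | Y) & ~~Z   [absorption]
= ~(~Z & ~Y) & ~~Z   [absorption]
= ~(~Z & ~Y) & Z   [double negation]
= (Z | Y) & Z   [De Morgan]
= Z   [absorption]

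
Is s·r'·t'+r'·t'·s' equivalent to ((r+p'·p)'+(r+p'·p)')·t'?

Yes

E1: s·r'·t'+r'·t'·s'
    = r'·t'   [distribution]
E2: ((r+p'·p)'+(r+p'·p)')·t'
    = (r+p'·p)'·t'   [idempotence]
    = r'·t'   [complement / identity]
Both reduce to r'·t', so they are equivalent.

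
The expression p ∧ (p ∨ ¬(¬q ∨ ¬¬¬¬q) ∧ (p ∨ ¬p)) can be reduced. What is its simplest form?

p ∧ (p ∨ ¬(¬q ∨ ¬¬¬¬q) ∧ (p ∨ ¬p))
= p ∧ (p ∨ ¬(¬q ∨ ¬¬q) ∧ (p ∨ ¬p))   [double negation]
= p ∧ (p ∨ q ∧ ¬q ∧ (p ∨ ¬p))   [De Morgan]
= p ∧ (p ∨ q ∧ ¬q)   [complement / identity]
= p ∧ p   [complement / identity]
= p   [idempotence]

p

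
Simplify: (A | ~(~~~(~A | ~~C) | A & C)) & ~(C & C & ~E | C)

(A | ~(~~~(~A | ~~C) | A & C)) & ~(C & C & ~E | C)
= (A | ~(~(~A | ~~C) | A & C)) & ~(C & C & ~E | C)   [double negation]
= (A | ~(~(~A | ~~C) | A & C)) & ~(C & ~E | C)   [idempotence]
= (A | ~(~(~A | ~~C) | A & C)) & ~C   [absorption]
= (A | ~(A & ~C | A & C)) & ~C   [De Morgan]
= (A | ~A) & ~C   [distribution]
= ~C   [complement / identity]

~C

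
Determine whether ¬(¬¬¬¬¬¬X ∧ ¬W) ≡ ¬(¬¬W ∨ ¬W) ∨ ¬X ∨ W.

E1: ¬(¬¬¬¬¬¬X ∧ ¬W)
    = ¬¬¬¬¬X ∨ W
    = ¬¬¬X ∨ W
    = ¬X ∨ W
E2: ¬(¬¬W ∨ ¬W) ∨ ¬X ∨ W
    = ¬W ∧ W ∨ ¬X ∨ W
    = ¬X ∨ W
Both reduce to ¬X ∨ W, so they are equivalent.

Yes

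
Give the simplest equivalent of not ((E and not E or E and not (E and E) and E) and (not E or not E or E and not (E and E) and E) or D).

not D

not ((E and not E or E and not (E and E) and E) and (not E or not E or E and not (E and E) and E) or D)
= not (E and not E and (not E or not E) or E and not (E and E) and E or D)   (distribution)
= not (E and not E and not E or E and not (E and E) and E or D)   (idempotence)
= not (E and not E and not E or E and not E and E or D)   (idempotence)
= not (E and not E or D)   (distribution)
= not D   (complement / identity)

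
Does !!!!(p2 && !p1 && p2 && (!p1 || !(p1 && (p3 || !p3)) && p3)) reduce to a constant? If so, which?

no

!!!!(p2 && !p1 && p2 && (!p1 || !(p1 && (p3 || !p3)) && p3))
= !!!!(p2 && !p1 && p2 && (!p1 || !p1 && p3))   — complement / identity
= !!!!(p2 && !p1 && p2 && !p1)   — absorption
= !!!!(p2 && !p1)   — idempotence
= !!(p2 && !p1)   — double negation
= p2 && !p1   — double negation
This depends on p1, p2, so it is not a constant.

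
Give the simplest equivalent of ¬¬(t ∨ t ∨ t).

t

¬¬(t ∨ t ∨ t)
= ¬¬(t ∨ t)   [idempotence]
= t ∨ t   [double negation]
= t   [idempotence]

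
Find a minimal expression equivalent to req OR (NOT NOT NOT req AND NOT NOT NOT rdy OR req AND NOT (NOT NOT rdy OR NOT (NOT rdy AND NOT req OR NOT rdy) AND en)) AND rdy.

req OR (NOT NOT NOT req AND NOT NOT NOT rdy OR req AND NOT (NOT NOT rdy OR NOT (NOT rdy AND NOT req OR NOT rdy) AND en)) AND rdy
= req OR (NOT NOT NOT req AND NOT NOT NOT rdy OR req AND NOT (NOT NOT rdy OR NOT NOT rdy AND en)) AND rdy   [absorption]
= req OR (NOT req AND NOT NOT NOT rdy OR req AND NOT (NOT NOT rdy OR NOT NOT rdy AND en)) AND rdy   [double negation]
= req OR (NOT req AND NOT NOT NOT rdy OR req AND NOT NOT NOT rdy) AND rdy   [absorption]
= req OR NOT NOT NOT rdy AND rdy   [distribution]
= req OR NOT rdy AND rdy   [double negation]
= req   [complement / identity]

req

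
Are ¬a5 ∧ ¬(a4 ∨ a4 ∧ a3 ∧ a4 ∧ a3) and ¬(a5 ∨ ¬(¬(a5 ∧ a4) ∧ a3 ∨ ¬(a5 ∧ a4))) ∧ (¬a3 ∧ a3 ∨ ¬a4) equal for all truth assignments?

Yes

E1: ¬a5 ∧ ¬(a4 ∨ a4 ∧ a3 ∧ a4 ∧ a3)
    = ¬a5 ∧ ¬(a4 ∨ a4 ∧ a3)
    = ¬a5 ∧ ¬a4
E2: ¬(a5 ∨ ¬(¬(a5 ∧ a4) ∧ a3 ∨ ¬(a5 ∧ a4))) ∧ (¬a3 ∧ a3 ∨ ¬a4)
    = ¬(a5 ∨ ¬(¬(a5 ∧ a4) ∧ a3 ∨ ¬(a5 ∧ a4))) ∧ ¬a4
    = ¬(a5 ∨ ¬¬(a5 ∧ a4)) ∧ ¬a4
    = ¬(a5 ∨ a5 ∧ a4) ∧ ¬a4
    = ¬a5 ∧ ¬a4
Both reduce to ¬a5 ∧ ¬a4, so they are equivalent.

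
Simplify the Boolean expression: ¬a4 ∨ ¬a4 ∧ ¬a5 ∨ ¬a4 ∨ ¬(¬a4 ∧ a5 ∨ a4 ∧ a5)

¬a4 ∨ ¬a4 ∧ ¬a5 ∨ ¬a4 ∨ ¬(¬a4 ∧ a5 ∨ a4 ∧ a5)
= ¬a4 ∨ ¬a4 ∨ ¬(¬a4 ∧ a5 ∨ a4 ∧ a5)
= ¬a4 ∨ ¬(¬a4 ∧ a5 ∨ a4 ∧ a5)
= ¬a4 ∨ ¬a5

¬a4 ∨ ¬a5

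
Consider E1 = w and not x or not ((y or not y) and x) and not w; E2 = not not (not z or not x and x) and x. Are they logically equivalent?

No

E1: w and not x or not ((y or not y) and x) and not w
    = w and not x or not x and not w   (complement / identity)
    = not x   (distribution)
E2: not not (not z or not x and x) and x
    = not not not z and x   (complement / identity)
    = not z and x   (double negation)
These differ: at w=1, x=0, y=0, z=0, E1 = 1 but E2 = 0.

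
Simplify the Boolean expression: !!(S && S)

S

!!(S && S)
= !!S
= S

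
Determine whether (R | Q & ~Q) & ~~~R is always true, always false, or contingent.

always false

(R | Q & ~Q) & ~~~R
= R & ~~~R   (complement / identity)
= R & ~R   (double negation)
= 0   (complement)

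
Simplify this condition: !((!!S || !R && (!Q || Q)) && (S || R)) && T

!((!!S || !R && (!Q || Q)) && (S || R)) && T
= !((!!S || !R) && (S || R)) && T   (complement / identity)
= !((S || !R) && (S || R)) && T   (double negation)
= !(!R && R || S) && T   (distribution)
= !S && T   (complement / identity)

!S && T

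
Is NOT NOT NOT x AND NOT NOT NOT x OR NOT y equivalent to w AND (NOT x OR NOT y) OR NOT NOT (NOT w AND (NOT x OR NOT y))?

Yes

E1: NOT NOT NOT x AND NOT NOT NOT x OR NOT y
    = NOT NOT NOT x OR NOT y   (idempotence)
    = NOT x OR NOT y   (double negation)
E2: w AND (NOT x OR NOT y) OR NOT NOT (NOT w AND (NOT x OR NOT y))
    = w AND (NOT x OR NOT y) OR NOT w AND (NOT x OR NOT y)   (double negation)
    = NOT x OR NOT y   (distribution)
Both reduce to NOT x OR NOT y, so they are equivalent.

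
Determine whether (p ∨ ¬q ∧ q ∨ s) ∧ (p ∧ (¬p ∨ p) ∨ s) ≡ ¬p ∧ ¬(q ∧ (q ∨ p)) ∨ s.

E1: (p ∨ ¬q ∧ q ∨ s) ∧ (p ∧ (¬p ∨ p) ∨ s)
    = (p ∨ s) ∧ (p ∧ (¬p ∨ p) ∨ s)   — complement / identity
    = (p ∨ s) ∧ (p ∨ s)   — complement / identity
    = p ∨ s   — idempotence
E2: ¬p ∧ ¬(q ∧ (q ∨ p)) ∨ s
    = ¬p ∧ ¬q ∨ s   — absorption
These differ: at p=1, q=1, s=0, E1 = 1 but E2 = 0.

No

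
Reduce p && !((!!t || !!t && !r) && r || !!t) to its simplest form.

p && !((!!t || !!t && !r) && r || !!t)
= p && !(!!t && r || !!t)
= p && !!!t
= p && !t

p && !t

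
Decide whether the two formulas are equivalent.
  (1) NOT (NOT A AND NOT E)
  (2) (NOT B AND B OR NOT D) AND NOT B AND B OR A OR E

E1: NOT (NOT A AND NOT E)
    = A OR E
E2: (NOT B AND B OR NOT D) AND NOT B AND B OR A OR E
    = NOT B AND B OR A OR E
    = A OR E
Both reduce to A OR E, so they are equivalent.

Yes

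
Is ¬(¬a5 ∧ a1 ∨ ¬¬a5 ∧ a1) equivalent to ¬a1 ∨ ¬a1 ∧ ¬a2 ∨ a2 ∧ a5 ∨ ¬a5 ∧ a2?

E1: ¬(¬a5 ∧ a1 ∨ ¬¬a5 ∧ a1)
    = ¬(¬a5 ∧ a1 ∨ a5 ∧ a1)   [double negation]
    = ¬a1   [distribution]
E2: ¬a1 ∨ ¬a1 ∧ ¬a2 ∨ a2 ∧ a5 ∨ ¬a5 ∧ a2
    = ¬a1 ∨ ¬a1 ∧ ¬a2 ∨ a2   [distribution]
    = ¬a1 ∨ a2   [absorption]
These differ: at a1=1, a2=1, a5=0, E1 = 0 but E2 = 1.

No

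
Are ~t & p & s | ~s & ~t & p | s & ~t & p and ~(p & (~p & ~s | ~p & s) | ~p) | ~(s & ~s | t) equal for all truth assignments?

No

E1: ~t & p & s | ~s & ~t & p | s & ~t & p
    = ~t & p & s | ~t & p   (distribution)
    = ~t & p   (absorption)
E2: ~(p & (~p & ~s | ~p & s) | ~p) | ~(s & ~s | t)
    = ~(p & ~p | ~p) | ~(s & ~s | t)   (distribution)
    = ~~p | ~(s & ~s | t)   (complement / identity)
    = ~~p | ~t   (complement / identity)
    = p | ~t   (double negation)
These differ: at p=1, s=0, t=1, E1 = 0 but E2 = 1.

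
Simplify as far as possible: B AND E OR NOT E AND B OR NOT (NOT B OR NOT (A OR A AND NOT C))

B

B AND E OR NOT E AND B OR NOT (NOT B OR NOT (A OR A AND NOT C))
= B AND E OR NOT E AND B OR NOT (NOT B OR NOT A)   — absorption
= B OR NOT (NOT B OR NOT A)   — distribution
= B OR B AND A   — De Morgan
= B   — absorption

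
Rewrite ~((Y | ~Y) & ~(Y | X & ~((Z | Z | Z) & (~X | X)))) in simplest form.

Y | X & ~Z

~((Y | ~Y) & ~(Y | X & ~((Z | Z | Z) & (~X | X))))
= ~((Y | ~Y) & ~(Y | X & ~((Z | Z) & (~X | X))))
= ~((Y | ~Y) & ~(Y | X & ~(Z | Z)))
= ~~(Y | X & ~(Z | Z))
= Y | X & ~(Z | Z)
= Y | X & ~Z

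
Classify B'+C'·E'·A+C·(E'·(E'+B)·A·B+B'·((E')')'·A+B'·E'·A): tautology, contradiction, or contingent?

B'+C'·E'·A+C·(E'·(E'+B)·A·B+B'·((E')')'·A+B'·E'·A)
= B'+C'·E'·A+C·(E'·A·B+B'·((E')')'·A+B'·E'·A)
= B'+C'·E'·A+C·(E'·A·B+B'·E'·A+B'·E'·A)
= B'+C'·E'·A+C·(E'·A·B+B'·E'·A)
= B'+C'·E'·A+C·E'·A
= B'+E'·A
This depends on A, B, E, so it is not a constant.

contingent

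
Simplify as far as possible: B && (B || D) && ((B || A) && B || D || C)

B

B && (B || D) && ((B || A) && B || D || C)
= B && (B || D) && (B || D || C)   — absorption
= B && (B || D)   — absorption
= B   — absorption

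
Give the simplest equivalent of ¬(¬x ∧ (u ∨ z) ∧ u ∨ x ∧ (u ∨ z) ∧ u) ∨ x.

¬(¬x ∧ (u ∨ z) ∧ u ∨ x ∧ (u ∨ z) ∧ u) ∨ x
= ¬((u ∨ z) ∧ u) ∨ x   — distribution
= ¬u ∨ x   — absorption

¬u ∨ x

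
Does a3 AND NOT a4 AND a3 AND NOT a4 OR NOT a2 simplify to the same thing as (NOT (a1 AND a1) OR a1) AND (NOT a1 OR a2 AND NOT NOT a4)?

No

E1: a3 AND NOT a4 AND a3 AND NOT a4 OR NOT a2
    = a3 AND NOT a4 OR NOT a2   [idempotence]
E2: (NOT (a1 AND a1) OR a1) AND (NOT a1 OR a2 AND NOT NOT a4)
    = (NOT (a1 AND a1) OR a1) AND (NOT a1 OR a2 AND a4)   [double negation]
    = (NOT a1 OR a1) AND (NOT a1 OR a2 AND a4)   [idempotence]
    = NOT a1 OR a2 AND a4   [complement / identity]
These differ: at a1=1, a2=0, a3=0, a4=0, E1 = 1 but E2 = 0.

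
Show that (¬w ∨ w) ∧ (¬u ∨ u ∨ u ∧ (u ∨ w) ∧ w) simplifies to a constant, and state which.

True

(¬w ∨ w) ∧ (¬u ∨ u ∨ u ∧ (u ∨ w) ∧ w)
= (¬w ∨ w) ∧ (¬u ∨ u ∨ u ∧ w)   (absorption)
= ¬u ∨ u ∨ u ∧ w   (complement / identity)
= ¬u ∨ u   (absorption)
= True   (complement)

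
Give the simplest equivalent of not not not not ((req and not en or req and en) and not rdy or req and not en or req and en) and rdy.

not not not not ((req and not en or req and en) and not rdy or req and not en or req and en) and rdy
= not not not not (req and not en or req and en) and rdy   (absorption)
= not not not not req and rdy   (distribution)
= not not req and rdy   (double negation)
= req and rdy   (double negation)

req and rdy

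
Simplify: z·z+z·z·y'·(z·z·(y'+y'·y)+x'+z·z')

z·z+z·z·y'·(z·z·(y'+y'·y)+x'+z·z')
= z·z+z·z·y'·(z·z·(y'+y'·y)+x')   (complement / identity)
= z·z+z·z·y'·(z·z·y'+x')   (complement / identity)
= z·z+z·z·y'   (absorption)
= z·z   (absorption)
= z   (idempotence)

z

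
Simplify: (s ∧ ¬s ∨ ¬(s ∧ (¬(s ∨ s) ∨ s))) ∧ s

False

(s ∧ ¬s ∨ ¬(s ∧ (¬(s ∨ s) ∨ s))) ∧ s
= (s ∧ ¬s ∨ ¬(s ∧ (¬s ∨ s))) ∧ s   [idempotence]
= (s ∧ ¬s ∨ ¬s) ∧ s   [complement / identity]
= ¬s ∧ s   [complement / identity]
= False   [complement]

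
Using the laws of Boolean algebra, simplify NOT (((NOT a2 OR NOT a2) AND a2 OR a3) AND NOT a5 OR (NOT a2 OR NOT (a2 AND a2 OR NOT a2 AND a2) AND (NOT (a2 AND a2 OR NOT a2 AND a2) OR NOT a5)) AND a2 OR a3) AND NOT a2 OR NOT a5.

NOT a3 AND NOT a2 OR NOT a5

NOT (((NOT a2 OR NOT a2) AND a2 OR a3) AND NOT a5 OR (NOT a2 OR NOT (a2 AND a2 OR NOT a2 AND a2) AND (NOT (a2 AND a2 OR NOT a2 AND a2) OR NOT a5)) AND a2 OR a3) AND NOT a2 OR NOT a5
= NOT (((NOT a2 OR NOT a2) AND a2 OR a3) AND NOT a5 OR (NOT a2 OR NOT (a2 AND a2 OR NOT a2 AND a2)) AND a2 OR a3) AND NOT a2 OR NOT a5
= NOT (((NOT a2 OR NOT a2) AND a2 OR a3) AND NOT a5 OR (NOT a2 OR NOT a2) AND a2 OR a3) AND NOT a2 OR NOT a5
= NOT ((NOT a2 OR NOT a2) AND a2 OR a3) AND NOT a2 OR NOT a5
= NOT (NOT a2 AND a2 OR a3) AND NOT a2 OR NOT a5
= NOT a3 AND NOT a2 OR NOT a5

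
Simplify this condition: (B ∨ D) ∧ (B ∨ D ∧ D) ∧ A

(B ∨ D) ∧ (B ∨ D ∧ D) ∧ A
= (B ∨ D) ∧ (B ∨ D) ∧ A   (idempotence)
= (B ∨ D) ∧ A   (idempotence)

(B ∨ D) ∧ A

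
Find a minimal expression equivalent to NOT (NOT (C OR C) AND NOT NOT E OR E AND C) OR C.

NOT (NOT (C OR C) AND NOT NOT E OR E AND C) OR C
= NOT (NOT C AND NOT NOT E OR E AND C) OR C   — idempotence
= NOT (NOT C AND E OR E AND C) OR C   — double negation
= NOT E OR C   — distribution

NOT E OR C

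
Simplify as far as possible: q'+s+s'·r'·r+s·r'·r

q'+s

q'+s+s'·r'·r+s·r'·r
= q'+s+r'·r
= q'+s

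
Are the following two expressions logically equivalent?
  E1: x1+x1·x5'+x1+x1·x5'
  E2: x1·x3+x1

E1: x1+x1·x5'+x1+x1·x5'
    = x1+x1·x5'
    = x1
E2: x1·x3+x1
    = x1
Both reduce to x1, so they are equivalent.

Yes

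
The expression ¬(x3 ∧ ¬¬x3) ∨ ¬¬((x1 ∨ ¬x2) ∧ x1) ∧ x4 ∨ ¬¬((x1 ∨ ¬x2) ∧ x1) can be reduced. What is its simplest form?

¬(x3 ∧ ¬¬x3) ∨ ¬¬((x1 ∨ ¬x2) ∧ x1) ∧ x4 ∨ ¬¬((x1 ∨ ¬x2) ∧ x1)
= ¬(x3 ∧ ¬¬x3) ∨ ¬¬((x1 ∨ ¬x2) ∧ x1)   [absorption]
= ¬(x3 ∧ x3) ∨ ¬¬((x1 ∨ ¬x2) ∧ x1)   [double negation]
= ¬(x3 ∧ x3) ∨ (x1 ∨ ¬x2) ∧ x1   [double negation]
= ¬x3 ∨ (x1 ∨ ¬x2) ∧ x1   [idempotence]
= ¬x3 ∨ x1   [absorption]

¬x3 ∨ x1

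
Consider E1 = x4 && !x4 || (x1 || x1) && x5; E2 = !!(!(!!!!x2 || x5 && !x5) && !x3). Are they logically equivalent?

No

E1: x4 && !x4 || (x1 || x1) && x5
    = x4 && !x4 || x1 && x5   [idempotence]
    = x1 && x5   [complement / identity]
E2: !!(!(!!!!x2 || x5 && !x5) && !x3)
    = !!(!!!!!x2 && !x3)   [complement / identity]
    = !!(!!!x2 && !x3)   [double negation]
    = !!!x2 && !x3   [double negation]
    = !x2 && !x3   [double negation]
These differ: at x1=1, x2=1, x3=0, x4=0, x5=1, E1 = 1 but E2 = 0.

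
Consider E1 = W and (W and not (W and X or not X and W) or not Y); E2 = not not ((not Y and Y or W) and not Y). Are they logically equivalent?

E1: W and (W and not (W and X or not X and W) or not Y)
    = W and (W and not W or not Y)   (distribution)
    = W and not Y   (complement / identity)
E2: not not ((not Y and Y or W) and not Y)
    = not not (W and not Y)   (complement / identity)
    = W and not Y   (double negation)
Both reduce to W and not Y, so they are equivalent.

Yes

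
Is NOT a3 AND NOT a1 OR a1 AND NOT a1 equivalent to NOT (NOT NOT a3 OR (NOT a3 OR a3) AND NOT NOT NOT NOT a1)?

E1: NOT a3 AND NOT a1 OR a1 AND NOT a1
    = NOT a3 AND NOT a1   (complement / identity)
E2: NOT (NOT NOT a3 OR (NOT a3 OR a3) AND NOT NOT NOT NOT a1)
    = NOT (NOT NOT a3 OR (NOT a3 OR a3) AND NOT NOT a1)   (double negation)
    = NOT (NOT NOT a3 OR NOT NOT a1)   (complement / identity)
    = NOT a3 AND NOT a1   (De Morgan)
Both reduce to NOT a3 AND NOT a1, so they are equivalent.

Yes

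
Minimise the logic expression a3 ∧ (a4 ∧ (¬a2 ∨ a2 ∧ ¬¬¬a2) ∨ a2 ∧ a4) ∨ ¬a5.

a3 ∧ a4 ∨ ¬a5

a3 ∧ (a4 ∧ (¬a2 ∨ a2 ∧ ¬¬¬a2) ∨ a2 ∧ a4) ∨ ¬a5
= a3 ∧ (a4 ∧ (¬a2 ∨ a2 ∧ ¬a2) ∨ a2 ∧ a4) ∨ ¬a5   — double negation
= a3 ∧ (a4 ∧ ¬a2 ∨ a2 ∧ a4) ∨ ¬a5   — complement / identity
= a3 ∧ a4 ∨ ¬a5   — distribution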